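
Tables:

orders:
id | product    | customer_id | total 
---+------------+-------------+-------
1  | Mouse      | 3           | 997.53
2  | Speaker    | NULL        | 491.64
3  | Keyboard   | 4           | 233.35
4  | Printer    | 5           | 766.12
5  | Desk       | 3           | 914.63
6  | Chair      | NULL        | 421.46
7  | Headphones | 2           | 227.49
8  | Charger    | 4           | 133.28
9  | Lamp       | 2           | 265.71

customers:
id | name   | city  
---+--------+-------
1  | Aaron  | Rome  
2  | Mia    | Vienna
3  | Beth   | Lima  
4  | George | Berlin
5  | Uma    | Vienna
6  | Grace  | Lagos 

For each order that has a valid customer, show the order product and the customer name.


INNER JOIN keeps only orders rows whose customer_id matches an id in customers. Walk through each order:
  - order 1 (Mouse): customer_id=3 -> matches Beth
  - order 2 (Speaker): customer_id=NULL, no match -> dropped
  - order 3 (Keyboard): customer_id=4 -> matches George
  - order 4 (Printer): customer_id=5 -> matches Uma
  - order 5 (Desk): customer_id=3 -> matches Beth
  - order 6 (Chair): customer_id=NULL, no match -> dropped
  - order 7 (Headphones): customer_id=2 -> matches Mia
  - order 8 (Charger): customer_id=4 -> matches George
  - order 9 (Lamp): customer_id=2 -> matches Mia
So 2 of 9 rows are dropped.

SQL:
SELECT a.product, b.name AS customer
FROM orders a
INNER JOIN customers b ON a.customer_id = b.id

Result:
product    | customer
-----------+---------
Mouse      | Beth    
Keyboard   | George  
Printer    | Uma     
Desk       | Beth    
Headphones | Mia     
Charger    | George  
Lamp       | Mia     


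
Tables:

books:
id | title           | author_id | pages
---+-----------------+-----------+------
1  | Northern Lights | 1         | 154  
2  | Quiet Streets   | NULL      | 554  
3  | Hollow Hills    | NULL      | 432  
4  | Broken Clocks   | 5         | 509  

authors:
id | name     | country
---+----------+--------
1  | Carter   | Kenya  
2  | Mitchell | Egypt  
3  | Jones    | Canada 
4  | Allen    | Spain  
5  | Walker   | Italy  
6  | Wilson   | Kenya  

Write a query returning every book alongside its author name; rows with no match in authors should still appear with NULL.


LEFT JOIN keeps every row from books (the left table); where author_id has no match in authors, the author columns become NULL. Walk through each book:
  - book 1 (Northern Lights): author_id=1 -> matches Carter
  - book 2 (Quiet Streets): author_id=NULL, no match -> kept with NULL
  - book 3 (Hollow Hills): author_id=NULL, no match -> kept with NULL
  - book 4 (Broken Clocks): author_id=5 -> matches Walker
All 4 rows appear; 2 have NULL author.

SQL:
SELECT a.title, b.name AS author
FROM books a
LEFT JOIN authors b ON a.author_id = b.id

Result:
title           | author
----------------+-------
Northern Lights | Carter
Quiet Streets   | NULL  
Hollow Hills    | NULL  
Broken Clocks   | Walker


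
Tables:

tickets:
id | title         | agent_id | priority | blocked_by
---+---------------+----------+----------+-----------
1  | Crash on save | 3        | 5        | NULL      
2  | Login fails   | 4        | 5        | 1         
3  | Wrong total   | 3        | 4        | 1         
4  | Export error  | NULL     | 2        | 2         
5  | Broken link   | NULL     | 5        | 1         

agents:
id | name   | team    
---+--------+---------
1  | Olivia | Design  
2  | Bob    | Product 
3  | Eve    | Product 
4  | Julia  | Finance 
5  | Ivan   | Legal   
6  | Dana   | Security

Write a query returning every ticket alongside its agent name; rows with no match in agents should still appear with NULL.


LEFT JOIN keeps every row from tickets (the left table); where agent_id has no match in agents, the agent columns become NULL. Walk through each ticket:
  - ticket 1 (Crash on save): agent_id=3 -> matches Eve
  - ticket 2 (Login fails): agent_id=4 -> matches Julia
  - ticket 3 (Wrong total): agent_id=3 -> matches Eve
  - ticket 4 (Export error): agent_id=NULL, no match -> kept with NULL
  - ticket 5 (Broken link): agent_id=NULL, no match -> kept with NULL
All 5 rows appear; 2 have NULL agent.

SQL:
SELECT a.title, b.name AS agent
FROM tickets a
LEFT JOIN agents b ON a.agent_id = b.id

Result:
title         | agent
--------------+------
Crash on save | Eve  
Login fails   | Julia
Wrong total   | Eve  
Export error  | NULL 
Broken link   | NULL 


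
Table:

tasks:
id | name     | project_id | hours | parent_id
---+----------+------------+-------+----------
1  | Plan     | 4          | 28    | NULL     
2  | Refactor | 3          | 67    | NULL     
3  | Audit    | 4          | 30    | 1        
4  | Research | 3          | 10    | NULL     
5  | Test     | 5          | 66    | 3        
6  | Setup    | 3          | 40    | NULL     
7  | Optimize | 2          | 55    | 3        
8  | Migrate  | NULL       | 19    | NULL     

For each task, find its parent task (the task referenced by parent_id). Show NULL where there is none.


This is a self-join: tasks is joined to a second copy of itself, matching each row's parent_id to another row's id. Use LEFT JOIN so rows with parent_id=NULL are kept.
  - task 1 (Plan): parent_id=NULL -> NULL
  - task 2 (Refactor): parent_id=NULL -> NULL
  - task 3 (Audit): parent_id=1 -> Plan
  - task 4 (Research): parent_id=NULL -> NULL
  - task 5 (Test): parent_id=3 -> Audit
  - task 6 (Setup): parent_id=NULL -> NULL
  - task 7 (Optimize): parent_id=3 -> Audit
  - task 8 (Migrate): parent_id=NULL -> NULL

SQL:
SELECT a.name AS item, b.name AS parent
FROM tasks a
LEFT JOIN tasks b ON a.parent_id = b.id

Result:
item     | parent
---------+-------
Plan     | NULL  
Refactor | NULL  
Audit    | Plan  
Research | NULL  
Test     | Audit 
Setup    | NULL  
Optimize | Audit 
Migrate  | NULL  


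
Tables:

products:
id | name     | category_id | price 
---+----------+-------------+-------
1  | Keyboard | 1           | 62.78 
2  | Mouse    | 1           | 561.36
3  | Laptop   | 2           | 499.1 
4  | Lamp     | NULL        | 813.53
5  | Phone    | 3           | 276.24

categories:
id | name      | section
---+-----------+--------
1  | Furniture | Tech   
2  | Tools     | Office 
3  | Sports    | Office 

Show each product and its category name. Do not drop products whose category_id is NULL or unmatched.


LEFT JOIN keeps every row from products (the left table); where category_id has no match in categories, the category columns become NULL. Walk through each product:
  - product 1 (Keyboard): category_id=1 -> matches Furniture
  - product 2 (Mouse): category_id=1 -> matches Furniture
  - product 3 (Laptop): category_id=2 -> matches Tools
  - product 4 (Lamp): category_id=NULL, no match -> kept with NULL
  - product 5 (Phone): category_id=3 -> matches Sports
All 5 rows appear; 1 has NULL category.

SQL:
SELECT a.name, b.name AS category
FROM products a
LEFT JOIN categories b ON a.category_id = b.id

Result:
name     | category 
---------+----------
Keyboard | Furniture
Mouse    | Furniture
Laptop   | Tools    
Lamp     | NULL     
Phone    | Sports   


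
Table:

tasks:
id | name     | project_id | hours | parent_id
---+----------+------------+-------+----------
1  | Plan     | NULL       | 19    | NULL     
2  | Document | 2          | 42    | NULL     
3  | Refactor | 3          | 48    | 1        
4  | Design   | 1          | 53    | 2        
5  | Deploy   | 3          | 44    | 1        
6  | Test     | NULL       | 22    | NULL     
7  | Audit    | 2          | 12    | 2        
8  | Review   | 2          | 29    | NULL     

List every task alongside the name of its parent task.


This is a self-join: tasks is joined to a second copy of itself, matching each row's parent_id to another row's id. Use LEFT JOIN so rows with parent_id=NULL are kept.
  - task 1 (Plan): parent_id=NULL -> NULL
  - task 2 (Document): parent_id=NULL -> NULL
  - task 3 (Refactor): parent_id=1 -> Plan
  - task 4 (Design): parent_id=2 -> Document
  - task 5 (Deploy): parent_id=1 -> Plan
  - task 6 (Test): parent_id=NULL -> NULL
  - task 7 (Audit): parent_id=2 -> Document
  - task 8 (Review): parent_id=NULL -> NULL

SQL:
SELECT a.name AS item, b.name AS parent
FROM tasks a
LEFT JOIN tasks b ON a.parent_id = b.id

Result:
item     | parent  
---------+---------
Plan     | NULL    
Document | NULL    
Refactor | Plan    
Design   | Document
Deploy   | Plan    
Test     | NULL    
Audit    | Document
Review   | NULL    


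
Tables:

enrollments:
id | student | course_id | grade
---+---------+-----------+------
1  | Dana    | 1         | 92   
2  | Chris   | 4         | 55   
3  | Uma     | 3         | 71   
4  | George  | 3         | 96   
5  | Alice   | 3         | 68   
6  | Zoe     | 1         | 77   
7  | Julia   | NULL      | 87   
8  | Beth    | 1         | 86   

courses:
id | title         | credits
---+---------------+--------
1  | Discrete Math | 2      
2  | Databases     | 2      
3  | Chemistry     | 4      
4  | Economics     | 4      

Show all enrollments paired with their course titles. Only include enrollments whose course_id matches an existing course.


INNER JOIN keeps only enrollments rows whose course_id matches an id in courses. Walk through each enrollment:
  - enrollment 1 (Dana): course_id=1 -> matches Discrete Math
  - enrollment 2 (Chris): course_id=4 -> matches Economics
  - enrollment 3 (Uma): course_id=3 -> matches Chemistry
  - enrollment 4 (George): course_id=3 -> matches Chemistry
  - enrollment 5 (Alice): course_id=3 -> matches Chemistry
  - enrollment 6 (Zoe): course_id=1 -> matches Discrete Math
  - enrollment 7 (Julia): course_id=NULL, no match -> dropped
  - enrollment 8 (Beth): course_id=1 -> matches Discrete Math
So 1 of 8 rows is dropped.

SQL:
SELECT a.student, b.title AS course
FROM enrollments a
INNER JOIN courses b ON a.course_id = b.id

Result:
student | course       
--------+--------------
Dana    | Discrete Math
Chris   | Economics    
Uma     | Chemistry    
George  | Chemistry    
Alice   | Chemistry    
Zoe     | Discrete Math
Beth    | Discrete Math


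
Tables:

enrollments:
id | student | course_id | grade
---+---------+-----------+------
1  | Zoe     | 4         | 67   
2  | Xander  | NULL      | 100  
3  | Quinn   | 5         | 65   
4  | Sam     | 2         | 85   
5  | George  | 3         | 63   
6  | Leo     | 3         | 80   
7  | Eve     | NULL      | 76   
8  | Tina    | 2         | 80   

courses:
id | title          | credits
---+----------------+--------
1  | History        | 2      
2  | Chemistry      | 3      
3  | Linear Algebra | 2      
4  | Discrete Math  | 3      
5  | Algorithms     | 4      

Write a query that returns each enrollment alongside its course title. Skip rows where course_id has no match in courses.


INNER JOIN keeps only enrollments rows whose course_id matches an id in courses. Walk through each enrollment:
  - enrollment 1 (Zoe): course_id=4 -> matches Discrete Math
  - enrollment 2 (Xander): course_id=NULL, no match -> dropped
  - enrollment 3 (Quinn): course_id=5 -> matches Algorithms
  - enrollment 4 (Sam): course_id=2 -> matches Chemistry
  - enrollment 5 (George): course_id=3 -> matches Linear Algebra
  - enrollment 6 (Leo): course_id=3 -> matches Linear Algebra
  - enrollment 7 (Eve): course_id=NULL, no match -> dropped
  - enrollment 8 (Tina): course_id=2 -> matches Chemistry
So 2 of 8 rows are dropped.

SQL:
SELECT a.student, b.title AS course
FROM enrollments a
INNER JOIN courses b ON a.course_id = b.id

Result:
student | course        
--------+---------------
Zoe     | Discrete Math 
Quinn   | Algorithms    
Sam     | Chemistry     
George  | Linear Algebra
Leo     | Linear Algebra
Tina    | Chemistry     


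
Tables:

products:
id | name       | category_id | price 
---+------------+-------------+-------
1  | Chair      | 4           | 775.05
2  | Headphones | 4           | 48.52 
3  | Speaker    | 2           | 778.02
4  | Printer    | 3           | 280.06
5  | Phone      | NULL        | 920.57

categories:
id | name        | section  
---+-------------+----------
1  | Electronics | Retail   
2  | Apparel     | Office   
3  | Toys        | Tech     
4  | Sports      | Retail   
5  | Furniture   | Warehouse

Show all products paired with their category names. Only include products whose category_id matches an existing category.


INNER JOIN keeps only products rows whose category_id matches an id in categories. Walk through each product:
  - product 1 (Chair): category_id=4 -> matches Sports
  - product 2 (Headphones): category_id=4 -> matches Sports
  - product 3 (Speaker): category_id=2 -> matches Apparel
  - product 4 (Printer): category_id=3 -> matches Toys
  - product 5 (Phone): category_id=NULL, no match -> dropped
So 1 of 5 rows is dropped.

SQL:
SELECT a.name, b.name AS category
FROM products a
INNER JOIN categories b ON a.category_id = b.id

Result:
name       | category
-----------+---------
Chair      | Sports  
Headphones | Sports  
Speaker    | Apparel 
Printer    | Toys    


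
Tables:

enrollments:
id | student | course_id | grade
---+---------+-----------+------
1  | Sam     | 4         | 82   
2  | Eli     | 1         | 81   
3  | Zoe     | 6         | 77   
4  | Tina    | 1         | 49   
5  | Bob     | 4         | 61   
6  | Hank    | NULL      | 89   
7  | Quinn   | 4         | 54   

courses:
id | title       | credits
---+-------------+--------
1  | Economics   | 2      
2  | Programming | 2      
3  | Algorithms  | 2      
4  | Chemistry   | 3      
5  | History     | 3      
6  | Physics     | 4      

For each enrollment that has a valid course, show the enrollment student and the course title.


INNER JOIN keeps only enrollments rows whose course_id matches an id in courses. Walk through each enrollment:
  - enrollment 1 (Sam): course_id=4 -> matches Chemistry
  - enrollment 2 (Eli): course_id=1 -> matches Economics
  - enrollment 3 (Zoe): course_id=6 -> matches Physics
  - enrollment 4 (Tina): course_id=1 -> matches Economics
  - enrollment 5 (Bob): course_id=4 -> matches Chemistry
  - enrollment 6 (Hank): course_id=NULL, no match -> dropped
  - enrollment 7 (Quinn): course_id=4 -> matches Chemistry
So 1 of 7 rows is dropped.

SQL:
SELECT a.student, b.title AS course
FROM enrollments a
INNER JOIN courses b ON a.course_id = b.id

Result:
student | course   
--------+----------
Sam     | Chemistry
Eli     | Economics
Zoe     | Physics  
Tina    | Economics
Bob     | Chemistry
Quinn   | Chemistry


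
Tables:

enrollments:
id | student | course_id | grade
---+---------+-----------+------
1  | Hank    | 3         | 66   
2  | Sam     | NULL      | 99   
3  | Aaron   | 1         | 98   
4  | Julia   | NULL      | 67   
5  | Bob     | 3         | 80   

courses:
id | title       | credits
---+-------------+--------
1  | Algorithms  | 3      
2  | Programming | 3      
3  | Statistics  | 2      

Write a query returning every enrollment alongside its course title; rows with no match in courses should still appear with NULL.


LEFT JOIN keeps every row from enrollments (the left table); where course_id has no match in courses, the course columns become NULL. Walk through each enrollment:
  - enrollment 1 (Hank): course_id=3 -> matches Statistics
  - enrollment 2 (Sam): course_id=NULL, no match -> kept with NULL
  - enrollment 3 (Aaron): course_id=1 -> matches Algorithms
  - enrollment 4 (Julia): course_id=NULL, no match -> kept with NULL
  - enrollment 5 (Bob): course_id=3 -> matches Statistics
All 5 rows appear; 2 have NULL course.

SQL:
SELECT a.student, b.title AS course
FROM enrollments a
LEFT JOIN courses b ON a.course_id = b.id

Result:
student | course    
--------+-----------
Hank    | Statistics
Sam     | NULL      
Aaron   | Algorithms
Julia   | NULL      
Bob     | Statistics


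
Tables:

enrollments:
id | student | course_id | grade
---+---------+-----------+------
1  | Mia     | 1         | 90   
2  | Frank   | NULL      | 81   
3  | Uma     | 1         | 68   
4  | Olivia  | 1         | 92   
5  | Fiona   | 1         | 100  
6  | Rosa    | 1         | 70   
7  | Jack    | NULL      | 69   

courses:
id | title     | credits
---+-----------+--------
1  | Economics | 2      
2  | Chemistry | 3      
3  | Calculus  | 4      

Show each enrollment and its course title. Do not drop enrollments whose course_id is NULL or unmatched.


LEFT JOIN keeps every row from enrollments (the left table); where course_id has no match in courses, the course columns become NULL. Walk through each enrollment:
  - enrollment 1 (Mia): course_id=1 -> matches Economics
  - enrollment 2 (Frank): course_id=NULL, no match -> kept with NULL
  - enrollment 3 (Uma): course_id=1 -> matches Economics
  - enrollment 4 (Olivia): course_id=1 -> matches Economics
  - enrollment 5 (Fiona): course_id=1 -> matches Economics
  - enrollment 6 (Rosa): course_id=1 -> matches Economics
  - enrollment 7 (Jack): course_id=NULL, no match -> kept with NULL
All 7 rows appear; 2 have NULL course.

SQL:
SELECT a.student, b.title AS course
FROM enrollments a
LEFT JOIN courses b ON a.course_id = b.id

Result:
student | course   
--------+----------
Mia     | Economics
Frank   | NULL     
Uma     | Economics
Olivia  | Economics
Fiona   | Economics
Rosa    | Economics
Jack    | NULL     


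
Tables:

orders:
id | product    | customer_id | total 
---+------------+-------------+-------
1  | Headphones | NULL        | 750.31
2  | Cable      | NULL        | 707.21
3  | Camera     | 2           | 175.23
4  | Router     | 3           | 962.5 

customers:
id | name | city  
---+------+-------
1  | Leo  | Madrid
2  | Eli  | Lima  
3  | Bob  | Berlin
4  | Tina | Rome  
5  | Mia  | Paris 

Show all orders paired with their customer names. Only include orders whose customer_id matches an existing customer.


INNER JOIN keeps only orders rows whose customer_id matches an id in customers. Walk through each order:
  - order 1 (Headphones): customer_id=NULL, no match -> dropped
  - order 2 (Cable): customer_id=NULL, no match -> dropped
  - order 3 (Camera): customer_id=2 -> matches Eli
  - order 4 (Router): customer_id=3 -> matches Bob
So 2 of 4 rows are dropped.

SQL:
SELECT a.product, b.name AS customer
FROM orders a
INNER JOIN customers b ON a.customer_id = b.id

Result:
product | customer
--------+---------
Camera  | Eli     
Router  | Bob     


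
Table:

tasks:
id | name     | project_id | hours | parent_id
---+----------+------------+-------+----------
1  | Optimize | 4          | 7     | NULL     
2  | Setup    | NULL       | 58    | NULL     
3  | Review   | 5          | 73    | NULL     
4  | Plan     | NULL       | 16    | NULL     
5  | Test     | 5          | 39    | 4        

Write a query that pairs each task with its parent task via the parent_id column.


This is a self-join: tasks is joined to a second copy of itself, matching each row's parent_id to another row's id. Use LEFT JOIN so rows with parent_id=NULL are kept.
  - task 1 (Optimize): parent_id=NULL -> NULL
  - task 2 (Setup): parent_id=NULL -> NULL
  - task 3 (Review): parent_id=NULL -> NULL
  - task 4 (Plan): parent_id=NULL -> NULL
  - task 5 (Test): parent_id=4 -> Plan

SQL:
SELECT a.name AS item, b.name AS parent
FROM tasks a
LEFT JOIN tasks b ON a.parent_id = b.id

Result:
item     | parent
---------+-------
Optimize | NULL  
Setup    | NULL  
Review   | NULL  
Plan     | NULL  
Test     | Plan  


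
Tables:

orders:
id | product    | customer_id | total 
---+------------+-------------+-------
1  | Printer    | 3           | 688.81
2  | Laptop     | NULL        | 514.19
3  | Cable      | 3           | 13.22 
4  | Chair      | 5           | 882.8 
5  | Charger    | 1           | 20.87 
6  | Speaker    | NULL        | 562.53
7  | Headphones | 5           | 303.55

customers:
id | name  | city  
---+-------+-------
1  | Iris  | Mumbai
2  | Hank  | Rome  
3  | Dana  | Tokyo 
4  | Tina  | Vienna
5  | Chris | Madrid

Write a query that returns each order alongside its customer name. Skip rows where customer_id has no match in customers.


INNER JOIN keeps only orders rows whose customer_id matches an id in customers. Walk through each order:
  - order 1 (Printer): customer_id=3 -> matches Dana
  - order 2 (Laptop): customer_id=NULL, no match -> dropped
  - order 3 (Cable): customer_id=3 -> matches Dana
  - order 4 (Chair): customer_id=5 -> matches Chris
  - order 5 (Charger): customer_id=1 -> matches Iris
  - order 6 (Speaker): customer_id=NULL, no match -> dropped
  - order 7 (Headphones): customer_id=5 -> matches Chris
So 2 of 7 rows are dropped.

SQL:
SELECT a.product, b.name AS customer
FROM orders a
INNER JOIN customers b ON a.customer_id = b.id

Result:
product    | customer
-----------+---------
Printer    | Dana    
Cable      | Dana    
Chair      | Chris   
Charger    | Iris    
Headphones | Chris   


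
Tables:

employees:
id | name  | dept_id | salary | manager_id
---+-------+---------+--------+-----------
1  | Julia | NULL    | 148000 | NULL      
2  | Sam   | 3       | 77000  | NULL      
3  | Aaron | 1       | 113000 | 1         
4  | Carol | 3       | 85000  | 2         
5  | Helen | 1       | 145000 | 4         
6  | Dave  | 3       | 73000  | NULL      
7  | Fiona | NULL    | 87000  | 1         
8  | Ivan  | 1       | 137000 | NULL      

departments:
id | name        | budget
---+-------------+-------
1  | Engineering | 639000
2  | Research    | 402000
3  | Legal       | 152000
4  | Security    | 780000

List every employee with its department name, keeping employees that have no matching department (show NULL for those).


LEFT JOIN keeps every row from employees (the left table); where dept_id has no match in departments, the department columns become NULL. Walk through each employee:
  - employee 1 (Julia): dept_id=NULL, no match -> kept with NULL
  - employee 2 (Sam): dept_id=3 -> matches Legal
  - employee 3 (Aaron): dept_id=1 -> matches Engineering
  - employee 4 (Carol): dept_id=3 -> matches Legal
  - employee 5 (Helen): dept_id=1 -> matches Engineering
  - employee 6 (Dave): dept_id=3 -> matches Legal
  - employee 7 (Fiona): dept_id=NULL, no match -> kept with NULL
  - employee 8 (Ivan): dept_id=1 -> matches Engineering
All 8 rows appear; 2 have NULL department.

SQL:
SELECT a.name, b.name AS department
FROM employees a
LEFT JOIN departments b ON a.dept_id = b.id

Result:
name  | department 
------+------------
Julia | NULL       
Sam   | Legal      
Aaron | Engineering
Carol | Legal      
Helen | Engineering
Dave  | Legal      
Fiona | NULL       
Ivan  | Engineering


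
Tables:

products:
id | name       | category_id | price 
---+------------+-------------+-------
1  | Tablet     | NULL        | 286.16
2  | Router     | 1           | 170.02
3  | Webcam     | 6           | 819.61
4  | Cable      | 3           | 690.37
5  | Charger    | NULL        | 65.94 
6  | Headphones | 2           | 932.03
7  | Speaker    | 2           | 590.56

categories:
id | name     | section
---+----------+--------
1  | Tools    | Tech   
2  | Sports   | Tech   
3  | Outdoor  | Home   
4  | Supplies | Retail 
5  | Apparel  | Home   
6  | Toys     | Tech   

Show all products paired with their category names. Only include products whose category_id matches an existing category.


INNER JOIN keeps only products rows whose category_id matches an id in categories. Walk through each product:
  - product 1 (Tablet): category_id=NULL, no match -> dropped
  - product 2 (Router): category_id=1 -> matches Tools
  - product 3 (Webcam): category_id=6 -> matches Toys
  - product 4 (Cable): category_id=3 -> matches Outdoor
  - product 5 (Charger): category_id=NULL, no match -> dropped
  - product 6 (Headphones): category_id=2 -> matches Sports
  - product 7 (Speaker): category_id=2 -> matches Sports
So 2 of 7 rows are dropped.

SQL:
SELECT a.name, b.name AS category
FROM products a
INNER JOIN categories b ON a.category_id = b.id

Result:
name       | category
-----------+---------
Router     | Tools   
Webcam     | Toys    
Cable      | Outdoor 
Headphones | Sports  
Speaker    | Sports  


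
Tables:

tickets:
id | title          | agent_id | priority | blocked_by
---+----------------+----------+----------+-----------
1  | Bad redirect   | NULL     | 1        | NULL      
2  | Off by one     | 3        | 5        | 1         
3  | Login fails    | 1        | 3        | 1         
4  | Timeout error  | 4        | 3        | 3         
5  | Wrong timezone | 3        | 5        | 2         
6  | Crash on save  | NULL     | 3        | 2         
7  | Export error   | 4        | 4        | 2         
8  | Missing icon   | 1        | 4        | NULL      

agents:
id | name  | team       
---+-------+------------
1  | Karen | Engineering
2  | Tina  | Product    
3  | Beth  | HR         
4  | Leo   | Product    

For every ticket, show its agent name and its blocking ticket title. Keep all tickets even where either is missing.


Two LEFT JOINs from the same base table tickets: one to agents via agent_id, one to tickets itself via blocked_by. Both are LEFT so every ticket is preserved.
Match against agents:
  - ticket 1 (Bad redirect): agent_id=NULL, no match -> kept with NULL
  - ticket 2 (Off by one): agent_id=3 -> matches Beth
  - ticket 3 (Login fails): agent_id=1 -> matches Karen
  - ticket 4 (Timeout error): agent_id=4 -> matches Leo
  - ticket 5 (Wrong timezone): agent_id=3 -> matches Beth
  - ticket 6 (Crash on save): agent_id=NULL, no match -> kept with NULL
  - ticket 7 (Export error): agent_id=4 -> matches Leo
  - ticket 8 (Missing icon): agent_id=1 -> matches Karen
Match against tickets (self):
  - ticket 1 (Bad redirect): blocked_by=NULL -> NULL
  - ticket 2 (Off by one): blocked_by=1 -> Bad redirect
  - ticket 3 (Login fails): blocked_by=1 -> Bad redirect
  - ticket 4 (Timeout error): blocked_by=3 -> Login fails
  - ticket 5 (Wrong timezone): blocked_by=2 -> Off by one
  - ticket 6 (Crash on save): blocked_by=2 -> Off by one
  - ticket 7 (Export error): blocked_by=2 -> Off by one
  - ticket 8 (Missing icon): blocked_by=NULL -> NULL

SQL:
SELECT a.title, b.name AS agent, c.title AS blocked_by
FROM tickets a
LEFT JOIN agents b ON a.agent_id = b.id
LEFT JOIN tickets c ON a.blocked_by = c.id

Result:
title          | agent | blocked_by  
---------------+-------+-------------
Bad redirect   | NULL  | NULL        
Off by one     | Beth  | Bad redirect
Login fails    | Karen | Bad redirect
Timeout error  | Leo   | Login fails 
Wrong timezone | Beth  | Off by one  
Crash on save  | NULL  | Off by one  
Export error   | Leo   | Off by one  
Missing icon   | Karen | NULL        


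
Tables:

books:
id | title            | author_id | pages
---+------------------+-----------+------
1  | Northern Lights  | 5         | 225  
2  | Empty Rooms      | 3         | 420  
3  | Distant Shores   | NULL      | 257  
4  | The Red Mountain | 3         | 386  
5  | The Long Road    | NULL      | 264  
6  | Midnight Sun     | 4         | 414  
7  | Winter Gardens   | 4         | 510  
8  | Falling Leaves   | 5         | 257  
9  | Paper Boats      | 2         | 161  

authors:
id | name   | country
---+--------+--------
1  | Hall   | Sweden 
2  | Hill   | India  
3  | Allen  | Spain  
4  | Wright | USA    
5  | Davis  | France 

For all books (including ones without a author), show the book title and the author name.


LEFT JOIN keeps every row from books (the left table); where author_id has no match in authors, the author columns become NULL. Walk through each book:
  - book 1 (Northern Lights): author_id=5 -> matches Davis
  - book 2 (Empty Rooms): author_id=3 -> matches Allen
  - book 3 (Distant Shores): author_id=NULL, no match -> kept with NULL
  - book 4 (The Red Mountain): author_id=3 -> matches Allen
  - book 5 (The Long Road): author_id=NULL, no match -> kept with NULL
  - book 6 (Midnight Sun): author_id=4 -> matches Wright
  - book 7 (Winter Gardens): author_id=4 -> matches Wright
  - book 8 (Falling Leaves): author_id=5 -> matches Davis
  - book 9 (Paper Boats): author_id=2 -> matches Hill
All 9 rows appear; 2 have NULL author.

SQL:
SELECT a.title, b.name AS author
FROM books a
LEFT JOIN authors b ON a.author_id = b.id

Result:
title            | author
-----------------+-------
Northern Lights  | Davis 
Empty Rooms      | Allen 
Distant Shores   | NULL  
The Red Mountain | Allen 
The Long Road    | NULL  
Midnight Sun     | Wright
Winter Gardens   | Wright
Falling Leaves   | Davis 
Paper Boats      | Hill  


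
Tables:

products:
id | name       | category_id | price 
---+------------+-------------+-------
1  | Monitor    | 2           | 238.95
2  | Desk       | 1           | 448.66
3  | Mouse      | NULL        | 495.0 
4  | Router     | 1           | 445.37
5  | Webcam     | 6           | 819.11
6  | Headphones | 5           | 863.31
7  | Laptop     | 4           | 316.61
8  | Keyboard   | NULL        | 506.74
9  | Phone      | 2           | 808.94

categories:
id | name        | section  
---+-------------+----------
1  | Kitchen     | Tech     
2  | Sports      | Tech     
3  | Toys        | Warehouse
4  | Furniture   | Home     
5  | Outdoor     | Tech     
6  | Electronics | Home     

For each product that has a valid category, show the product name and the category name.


INNER JOIN keeps only products rows whose category_id matches an id in categories. Walk through each product:
  - product 1 (Monitor): category_id=2 -> matches Sports
  - product 2 (Desk): category_id=1 -> matches Kitchen
  - product 3 (Mouse): category_id=NULL, no match -> dropped
  - product 4 (Router): category_id=1 -> matches Kitchen
  - product 5 (Webcam): category_id=6 -> matches Electronics
  - product 6 (Headphones): category_id=5 -> matches Outdoor
  - product 7 (Laptop): category_id=4 -> matches Furniture
  - product 8 (Keyboard): category_id=NULL, no match -> dropped
  - product 9 (Phone): category_id=2 -> matches Sports
So 2 of 9 rows are dropped.

SQL:
SELECT a.name, b.name AS category
FROM products a
INNER JOIN categories b ON a.category_id = b.id

Result:
name       | category   
-----------+------------
Monitor    | Sports     
Desk       | Kitchen    
Router     | Kitchen    
Webcam     | Electronics
Headphones | Outdoor    
Laptop     | Furniture  
Phone      | Sports     


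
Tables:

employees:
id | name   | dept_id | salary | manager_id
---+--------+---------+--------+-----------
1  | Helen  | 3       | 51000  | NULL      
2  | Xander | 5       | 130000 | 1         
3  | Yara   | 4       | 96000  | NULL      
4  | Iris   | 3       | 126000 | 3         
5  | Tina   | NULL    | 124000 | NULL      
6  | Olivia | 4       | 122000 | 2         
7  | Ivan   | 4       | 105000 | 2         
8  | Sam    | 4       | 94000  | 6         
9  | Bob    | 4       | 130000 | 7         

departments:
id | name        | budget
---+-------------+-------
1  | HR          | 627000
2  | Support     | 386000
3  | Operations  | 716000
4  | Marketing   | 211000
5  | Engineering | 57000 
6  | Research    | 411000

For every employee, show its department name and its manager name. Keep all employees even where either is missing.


Two LEFT JOINs from the same base table employees: one to departments via dept_id, one to employees itself via manager_id. Both are LEFT so every employee is preserved.
Match against departments:
  - employee 1 (Helen): dept_id=3 -> matches Operations
  - employee 2 (Xander): dept_id=5 -> matches Engineering
  - employee 3 (Yara): dept_id=4 -> matches Marketing
  - employee 4 (Iris): dept_id=3 -> matches Operations
  - employee 5 (Tina): dept_id=NULL, no match -> kept with NULL
  - employee 6 (Olivia): dept_id=4 -> matches Marketing
  - employee 7 (Ivan): dept_id=4 -> matches Marketing
  - employee 8 (Sam): dept_id=4 -> matches Marketing
  - employee 9 (Bob): dept_id=4 -> matches Marketing
Match against employees (self):
  - employee 1 (Helen): manager_id=NULL -> NULL
  - employee 2 (Xander): manager_id=1 -> Helen
  - employee 3 (Yara): manager_id=NULL -> NULL
  - employee 4 (Iris): manager_id=3 -> Yara
  - employee 5 (Tina): manager_id=NULL -> NULL
  - employee 6 (Olivia): manager_id=2 -> Xander
  - employee 7 (Ivan): manager_id=2 -> Xander
  - employee 8 (Sam): manager_id=6 -> Olivia
  - employee 9 (Bob): manager_id=7 -> Ivan

SQL:
SELECT a.name, b.name AS department, c.name AS manager
FROM employees a
LEFT JOIN departments b ON a.dept_id = b.id
LEFT JOIN employees c ON a.manager_id = c.id

Result:
name   | department  | manager
-------+-------------+--------
Helen  | Operations  | NULL   
Xander | Engineering | Helen  
Yara   | Marketing   | NULL   
Iris   | Operations  | Yara   
Tina   | NULL        | NULL   
Olivia | Marketing   | Xander 
Ivan   | Marketing   | Xander 
Sam    | Marketing   | Olivia 
Bob    | Marketing   | Ivan   


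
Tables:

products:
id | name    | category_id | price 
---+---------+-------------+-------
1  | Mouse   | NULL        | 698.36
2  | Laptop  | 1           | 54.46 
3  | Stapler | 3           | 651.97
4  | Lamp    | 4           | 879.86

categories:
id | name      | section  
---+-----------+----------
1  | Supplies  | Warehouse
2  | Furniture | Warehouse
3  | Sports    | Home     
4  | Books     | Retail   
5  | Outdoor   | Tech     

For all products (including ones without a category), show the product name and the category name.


LEFT JOIN keeps every row from products (the left table); where category_id has no match in categories, the category columns become NULL. Walk through each product:
  - product 1 (Mouse): category_id=NULL, no match -> kept with NULL
  - product 2 (Laptop): category_id=1 -> matches Supplies
  - product 3 (Stapler): category_id=3 -> matches Sports
  - product 4 (Lamp): category_id=4 -> matches Books
All 4 rows appear; 1 has NULL category.

SQL:
SELECT a.name, b.name AS category
FROM products a
LEFT JOIN categories b ON a.category_id = b.id

Result:
name    | category
--------+---------
Mouse   | NULL    
Laptop  | Supplies
Stapler | Sports  
Lamp    | Books   


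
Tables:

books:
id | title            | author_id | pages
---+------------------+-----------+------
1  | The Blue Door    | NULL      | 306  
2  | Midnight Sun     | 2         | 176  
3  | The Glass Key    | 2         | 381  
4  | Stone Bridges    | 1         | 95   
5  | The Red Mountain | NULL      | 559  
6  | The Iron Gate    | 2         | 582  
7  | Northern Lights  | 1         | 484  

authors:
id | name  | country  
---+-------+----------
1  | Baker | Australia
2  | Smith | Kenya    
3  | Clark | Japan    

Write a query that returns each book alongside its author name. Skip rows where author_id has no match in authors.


INNER JOIN keeps only books rows whose author_id matches an id in authors. Walk through each book:
  - book 1 (The Blue Door): author_id=NULL, no match -> dropped
  - book 2 (Midnight Sun): author_id=2 -> matches Smith
  - book 3 (The Glass Key): author_id=2 -> matches Smith
  - book 4 (Stone Bridges): author_id=1 -> matches Baker
  - book 5 (The Red Mountain): author_id=NULL, no match -> dropped
  - book 6 (The Iron Gate): author_id=2 -> matches Smith
  - book 7 (Northern Lights): author_id=1 -> matches Baker
So 2 of 7 rows are dropped.

SQL:
SELECT a.title, b.name AS author
FROM books a
INNER JOIN authors b ON a.author_id = b.id

Result:
title           | author
----------------+-------
Midnight Sun    | Smith 
The Glass Key   | Smith 
Stone Bridges   | Baker 
The Iron Gate   | Smith 
Northern Lights | Baker 


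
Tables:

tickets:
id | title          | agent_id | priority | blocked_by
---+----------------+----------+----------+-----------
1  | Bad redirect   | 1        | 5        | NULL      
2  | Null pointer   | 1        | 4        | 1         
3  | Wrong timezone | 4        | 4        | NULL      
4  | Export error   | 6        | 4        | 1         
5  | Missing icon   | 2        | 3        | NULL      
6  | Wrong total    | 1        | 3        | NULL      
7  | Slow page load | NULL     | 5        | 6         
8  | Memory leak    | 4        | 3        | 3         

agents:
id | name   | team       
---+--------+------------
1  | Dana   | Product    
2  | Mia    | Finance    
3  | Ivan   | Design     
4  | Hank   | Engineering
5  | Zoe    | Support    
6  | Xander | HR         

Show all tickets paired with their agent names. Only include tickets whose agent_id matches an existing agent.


INNER JOIN keeps only tickets rows whose agent_id matches an id in agents. Walk through each ticket:
  - ticket 1 (Bad redirect): agent_id=1 -> matches Dana
  - ticket 2 (Null pointer): agent_id=1 -> matches Dana
  - ticket 3 (Wrong timezone): agent_id=4 -> matches Hank
  - ticket 4 (Export error): agent_id=6 -> matches Xander
  - ticket 5 (Missing icon): agent_id=2 -> matches Mia
  - ticket 6 (Wrong total): agent_id=1 -> matches Dana
  - ticket 7 (Slow page load): agent_id=NULL, no match -> dropped
  - ticket 8 (Memory leak): agent_id=4 -> matches Hank
So 1 of 8 rows is dropped.

SQL:
SELECT a.title, b.name AS agent
FROM tickets a
INNER JOIN agents b ON a.agent_id = b.id

Result:
title          | agent 
---------------+-------
Bad redirect   | Dana  
Null pointer   | Dana  
Wrong timezone | Hank  
Export error   | Xander
Missing icon   | Mia   
Wrong total    | Dana  
Memory leak    | Hank  


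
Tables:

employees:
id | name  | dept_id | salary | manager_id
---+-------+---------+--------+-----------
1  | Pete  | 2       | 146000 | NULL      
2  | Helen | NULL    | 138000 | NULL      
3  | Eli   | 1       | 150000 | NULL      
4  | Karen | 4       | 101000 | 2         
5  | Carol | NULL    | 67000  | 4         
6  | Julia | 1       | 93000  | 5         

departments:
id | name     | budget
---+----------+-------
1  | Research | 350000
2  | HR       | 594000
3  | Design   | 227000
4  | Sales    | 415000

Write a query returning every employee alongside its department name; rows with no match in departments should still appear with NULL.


LEFT JOIN keeps every row from employees (the left table); where dept_id has no match in departments, the department columns become NULL. Walk through each employee:
  - employee 1 (Pete): dept_id=2 -> matches HR
  - employee 2 (Helen): dept_id=NULL, no match -> kept with NULL
  - employee 3 (Eli): dept_id=1 -> matches Research
  - employee 4 (Karen): dept_id=4 -> matches Sales
  - employee 5 (Carol): dept_id=NULL, no match -> kept with NULL
  - employee 6 (Julia): dept_id=1 -> matches Research
All 6 rows appear; 2 have NULL department.

SQL:
SELECT a.name, b.name AS department
FROM employees a
LEFT JOIN departments b ON a.dept_id = b.id

Result:
name  | department
------+-----------
Pete  | HR        
Helen | NULL      
Eli   | Research  
Karen | Sales     
Carol | NULL      
Julia | Research  


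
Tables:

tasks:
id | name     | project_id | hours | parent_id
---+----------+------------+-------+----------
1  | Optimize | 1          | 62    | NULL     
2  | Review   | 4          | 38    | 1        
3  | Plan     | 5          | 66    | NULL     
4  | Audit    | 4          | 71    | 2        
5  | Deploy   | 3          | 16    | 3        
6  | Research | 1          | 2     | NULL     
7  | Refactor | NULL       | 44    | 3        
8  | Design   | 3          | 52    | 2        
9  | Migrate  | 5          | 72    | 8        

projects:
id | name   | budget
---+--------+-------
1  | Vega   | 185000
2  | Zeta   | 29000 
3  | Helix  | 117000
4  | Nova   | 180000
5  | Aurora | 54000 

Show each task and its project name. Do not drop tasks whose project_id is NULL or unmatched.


LEFT JOIN keeps every row from tasks (the left table); where project_id has no match in projects, the project columns become NULL. Walk through each task:
  - task 1 (Optimize): project_id=1 -> matches Vega
  - task 2 (Review): project_id=4 -> matches Nova
  - task 3 (Plan): project_id=5 -> matches Aurora
  - task 4 (Audit): project_id=4 -> matches Nova
  - task 5 (Deploy): project_id=3 -> matches Helix
  - task 6 (Research): project_id=1 -> matches Vega
  - task 7 (Refactor): project_id=NULL, no match -> kept with NULL
  - task 8 (Design): project_id=3 -> matches Helix
  - task 9 (Migrate): project_id=5 -> matches Aurora
All 9 rows appear; 1 has NULL project.

SQL:
SELECT a.name, b.name AS project
FROM tasks a
LEFT JOIN projects b ON a.project_id = b.id

Result:
name     | project
---------+--------
Optimize | Vega   
Review   | Nova   
Plan     | Aurora 
Audit    | Nova   
Deploy   | Helix  
Research | Vega   
Refactor | NULL   
Design   | Helix  
Migrate  | Aurora 


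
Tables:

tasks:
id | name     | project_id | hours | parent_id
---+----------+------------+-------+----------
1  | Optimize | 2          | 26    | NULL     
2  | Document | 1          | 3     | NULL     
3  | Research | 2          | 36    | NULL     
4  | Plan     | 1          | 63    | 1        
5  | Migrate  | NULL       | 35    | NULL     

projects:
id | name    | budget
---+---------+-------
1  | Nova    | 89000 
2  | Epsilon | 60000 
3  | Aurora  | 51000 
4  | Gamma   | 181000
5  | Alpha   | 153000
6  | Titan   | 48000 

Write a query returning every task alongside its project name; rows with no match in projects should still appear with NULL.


LEFT JOIN keeps every row from tasks (the left table); where project_id has no match in projects, the project columns become NULL. Walk through each task:
  - task 1 (Optimize): project_id=2 -> matches Epsilon
  - task 2 (Document): project_id=1 -> matches Nova
  - task 3 (Research): project_id=2 -> matches Epsilon
  - task 4 (Plan): project_id=1 -> matches Nova
  - task 5 (Migrate): project_id=NULL, no match -> kept with NULL
All 5 rows appear; 1 has NULL project.

SQL:
SELECT a.name, b.name AS project
FROM tasks a
LEFT JOIN projects b ON a.project_id = b.id

Result:
name     | project
---------+--------
Optimize | Epsilon
Document | Nova   
Research | Epsilon
Plan     | Nova   
Migrate  | NULL   
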